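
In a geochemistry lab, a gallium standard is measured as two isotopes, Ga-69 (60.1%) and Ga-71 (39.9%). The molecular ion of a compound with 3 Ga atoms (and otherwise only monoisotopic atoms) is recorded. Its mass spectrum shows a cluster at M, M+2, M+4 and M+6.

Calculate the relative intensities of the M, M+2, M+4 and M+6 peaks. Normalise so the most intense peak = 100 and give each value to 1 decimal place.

50.2 : 100.0 : 66.4 : 14.7

Each Ga atom is independently Ga-69 (p = 0.601) or Ga-71 (q = 0.399); the cluster is the binomial expansion (p + q)^3.
P(M) = 0.601^3 = 0.217082
P(M+2) = 3 × 0.601^2 × 0.399^1 = 0.432358
P(M+4) = 3 × 0.601^1 × 0.399^2 = 0.287039
P(M+6) = 0.399^3 = 0.063521
The M+2 peak is largest (0.432358); scaling to 100 gives 50.2 : 100.0 : 66.4 : 14.7.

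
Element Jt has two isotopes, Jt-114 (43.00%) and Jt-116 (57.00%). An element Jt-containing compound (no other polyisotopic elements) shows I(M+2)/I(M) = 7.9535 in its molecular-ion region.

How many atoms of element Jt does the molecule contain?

6

With n Jt atoms, P(M+2)/P(M) = C(n,1)·p^(n−1)q / p^n = n·q/p = n · 0.5700/0.4300.
n = 7.9535 × 0.4300/0.5700 = 6.00 ≈ 6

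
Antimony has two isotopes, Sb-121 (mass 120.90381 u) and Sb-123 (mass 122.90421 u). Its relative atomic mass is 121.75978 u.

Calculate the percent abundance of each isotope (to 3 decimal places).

With x = fraction of Sb-121 (so Sb-123 is 1 − x):
120.90381·x + 122.90421·(1 − x) = 121.75978
(120.90381 − 122.90421)·x = 121.75978 − 122.90421
x = -1.14443 / -2.00040 = 0.57210 → 57.210% Sb-121, 42.790% Sb-123.

Sb-121: 57.210%, Sb-123: 42.790%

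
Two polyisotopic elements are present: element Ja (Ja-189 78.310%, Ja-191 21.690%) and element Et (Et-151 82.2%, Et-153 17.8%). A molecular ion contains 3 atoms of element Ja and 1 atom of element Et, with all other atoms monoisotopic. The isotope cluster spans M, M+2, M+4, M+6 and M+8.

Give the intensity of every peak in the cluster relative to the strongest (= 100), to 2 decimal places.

95.47 : 100.00 : 39.15 : 6.79 : 0.44

Element Ja pattern (n=3): 0.48023264 : 0.39903892 : 0.11052425 : 0.01020419
Element Et pattern (n=1): 0.8220 : 0.1780
Convolve the two distributions (both contribute in 2-u steps):
  M: 0.48023264×0.8220 = 0.394751
  M+2: 0.48023264×0.1780 + 0.39903892×0.8220 = 0.413491
  M+4: 0.39903892×0.1780 + 0.11052425×0.8220 = 0.161880
  M+6: 0.11052425×0.1780 + 0.01020419×0.8220 = 0.028061
  M+8: 0.01020419×0.1780 = 0.001816
Scale to base peak (0.413491) = 100: 95.47 : 100.00 : 39.15 : 6.79 : 0.44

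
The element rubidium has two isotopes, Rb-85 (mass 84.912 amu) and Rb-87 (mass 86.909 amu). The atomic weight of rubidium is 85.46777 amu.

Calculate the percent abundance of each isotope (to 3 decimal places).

With x = fraction of Rb-85 (so Rb-87 is 1 − x):
84.912·x + 86.909·(1 − x) = 85.46777
(84.912 − 86.909)·x = 85.46777 − 86.909
x = -1.44123 / -1.997 = 0.72170 → 72.170% Rb-85, 27.830% Rb-87.

Rb-85: 72.170%, Rb-87: 27.830%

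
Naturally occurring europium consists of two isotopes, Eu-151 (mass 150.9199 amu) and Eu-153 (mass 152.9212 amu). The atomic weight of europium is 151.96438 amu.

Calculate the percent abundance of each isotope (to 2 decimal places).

Eu-151: 47.81%, Eu-153: 52.19%

Writing the weighted mean with unknown fraction x of Eu-151:
150.9199·x + 152.9212·(1 − x) = 151.96438
(150.9199 − 152.9212)·x = 151.96438 − 152.9212
x = -0.95682 / -2.0013 = 0.47810 → 47.81% Eu-151, 52.19% Eu-153.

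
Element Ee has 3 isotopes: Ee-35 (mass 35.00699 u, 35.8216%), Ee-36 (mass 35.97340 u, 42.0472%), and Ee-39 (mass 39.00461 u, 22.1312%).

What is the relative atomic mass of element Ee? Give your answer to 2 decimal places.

Weight each isotope mass by its fractional abundance: 0.358216 × 35.00699 + 0.420472 × 35.97340 + 0.221312 × 39.00461
= 12.540064 + 15.125807 + 8.632188 = 36.298059 u

36.30 u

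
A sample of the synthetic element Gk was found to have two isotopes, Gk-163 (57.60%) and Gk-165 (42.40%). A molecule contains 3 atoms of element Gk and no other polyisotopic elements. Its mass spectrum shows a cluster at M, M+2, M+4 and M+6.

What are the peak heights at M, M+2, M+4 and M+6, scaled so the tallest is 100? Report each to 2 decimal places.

45.28 : 100.00 : 73.61 : 18.06

The 3 Gk atoms are independent, so intensities follow the terms of (0.5760 + 0.4240)^3.
P(M) = 0.5760^3 = 0.191103
P(M+2) = 3 × 0.5760^2 × 0.4240^1 = 0.422019
P(M+4) = 3 × 0.5760^1 × 0.4240^2 = 0.310653
P(M+6) = 0.4240^3 = 0.076225
The M+2 peak is largest (0.422019); scaling to 100 gives 45.28 : 100.00 : 73.61 : 18.06.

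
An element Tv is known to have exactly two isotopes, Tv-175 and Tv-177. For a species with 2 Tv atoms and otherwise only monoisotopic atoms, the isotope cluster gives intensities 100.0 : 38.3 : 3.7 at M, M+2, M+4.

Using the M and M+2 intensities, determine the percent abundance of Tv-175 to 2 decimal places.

Write p for the Tv-175 fraction. I(M+2)/I(M) = [C(2,1)·p^1·(1−p)] / p^2 = 2·(1−p)/p = 38.3/100.0 = 0.3830
(1−p)/p = 0.3830/2 = 0.1915  ⇒  p = 1/(1 + 0.1915) = 0.8393
Tv-175: 83.93%, Tv-177: 16.07%.

83.93%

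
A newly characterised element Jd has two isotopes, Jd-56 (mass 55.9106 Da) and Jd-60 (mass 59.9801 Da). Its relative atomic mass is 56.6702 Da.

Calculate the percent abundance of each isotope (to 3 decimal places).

Jd-56: 81.334%, Jd-60: 18.666%

Writing the weighted mean with unknown fraction x of Jd-56:
55.9106·x + 59.9801·(1 − x) = 56.6702
(55.9106 − 59.9801)·x = 56.6702 − 59.9801
x = -3.3099 / -4.0695 = 0.81334 → 81.334% Jd-56, 18.666% Jd-60.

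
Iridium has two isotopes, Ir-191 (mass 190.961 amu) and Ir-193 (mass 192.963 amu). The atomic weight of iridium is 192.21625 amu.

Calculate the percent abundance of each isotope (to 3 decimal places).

Ir-191: 37.300%, Ir-193: 62.700%

Let x be the fractional abundance of Ir-191; then Ir-193 has abundance 1 − x.
190.961·x + 192.963·(1 − x) = 192.21625
(190.961 − 192.963)·x = 192.21625 − 192.963
x = -0.74675 / -2.002 = 0.37300 → 37.300% Ir-191, 62.700% Ir-193.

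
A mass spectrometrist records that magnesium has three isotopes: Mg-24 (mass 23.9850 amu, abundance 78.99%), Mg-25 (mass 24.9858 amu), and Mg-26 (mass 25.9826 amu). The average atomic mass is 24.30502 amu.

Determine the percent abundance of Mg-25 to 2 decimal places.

The remaining 21.01% is split between Mg-25 (fraction x) and Mg-26 (fraction 0.2101 − x).
Substituting: 24.9858x + 25.9826(0.2101 − x) = 5.3592685
(24.9858 − 25.9826)x = -0.09967576  ⇒  x = 0.10000, y = 0.11010
Mg-25: 10.00%, Mg-26: 11.01%.

10.00%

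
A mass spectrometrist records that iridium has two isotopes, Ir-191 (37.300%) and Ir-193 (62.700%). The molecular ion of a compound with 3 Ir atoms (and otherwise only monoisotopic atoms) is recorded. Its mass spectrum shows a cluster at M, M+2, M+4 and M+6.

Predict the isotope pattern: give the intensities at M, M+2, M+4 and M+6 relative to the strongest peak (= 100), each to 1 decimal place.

11.8 : 59.5 : 100.0 : 56.0

The 3 Ir atoms are independent, so intensities follow the terms of (0.37300 + 0.62700)^3.
P(M) = 0.37300^3 = 0.051895
P(M+2) = 3 × 0.37300^2 × 0.62700^1 = 0.261702
P(M+4) = 3 × 0.37300^1 × 0.62700^2 = 0.439911
P(M+6) = 0.62700^3 = 0.246492
The M+4 peak is largest (0.439911); scaling to 100 gives 11.8 : 59.5 : 100.0 : 56.0.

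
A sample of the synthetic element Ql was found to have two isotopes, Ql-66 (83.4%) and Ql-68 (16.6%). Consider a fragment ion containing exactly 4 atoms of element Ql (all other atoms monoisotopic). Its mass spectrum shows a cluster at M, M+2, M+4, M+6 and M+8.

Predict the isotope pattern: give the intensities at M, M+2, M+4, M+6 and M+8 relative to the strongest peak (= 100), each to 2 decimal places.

100.00 : 79.62 : 23.77 : 3.15 : 0.16

Each Ql atom is independently Ql-66 (p = 0.834) or Ql-68 (q = 0.166); the cluster is the binomial expansion (p + q)^4.
P(M) = 0.834^4 = 0.483798
P(M+2) = 4 × 0.834^3 × 0.166^1 = 0.385182
P(M+4) = 6 × 0.834^2 × 0.166^2 = 0.115000
P(M+6) = 4 × 0.834^1 × 0.166^3 = 0.015260
P(M+8) = 0.166^4 = 0.000759
The M peak is largest (0.483798); scaling to 100 gives 100.00 : 79.62 : 23.77 : 3.15 : 0.16.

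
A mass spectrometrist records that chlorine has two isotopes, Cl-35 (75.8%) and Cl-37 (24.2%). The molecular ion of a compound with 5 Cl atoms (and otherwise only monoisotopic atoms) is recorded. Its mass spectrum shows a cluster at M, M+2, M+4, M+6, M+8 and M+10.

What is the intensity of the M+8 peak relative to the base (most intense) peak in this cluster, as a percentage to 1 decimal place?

Term probabilities: M 0.2502, M+2 0.3994, M+4 0.2551, M+6 0.0814, M+8 0.0130, M+10 0.0008. Base peak = M+2.
P(M+2) = C(5,1) × 0.758^4 × 0.242^1 = 5 × 0.33012379 × 0.2420 = 0.399450 (base)
P(M+8) = C(5,4) × 0.758^1 × 0.242^4 = 5 × 0.7580 × 0.00342974 = 0.012999
Relative intensity = 0.012999 / 0.399450 × 100 = 3.3

3.3%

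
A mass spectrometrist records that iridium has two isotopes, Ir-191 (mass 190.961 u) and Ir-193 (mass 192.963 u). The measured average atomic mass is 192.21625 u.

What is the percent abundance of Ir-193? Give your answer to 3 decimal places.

Let x be the fractional abundance of Ir-191; then Ir-193 has abundance 1 − x.
190.961·x + 192.963·(1 − x) = 192.21625
(190.961 − 192.963)·x = 192.21625 − 192.963
x = -0.74675 / -2.002 = 0.37300 → 37.300% Ir-191, 62.700% Ir-193.

62.700%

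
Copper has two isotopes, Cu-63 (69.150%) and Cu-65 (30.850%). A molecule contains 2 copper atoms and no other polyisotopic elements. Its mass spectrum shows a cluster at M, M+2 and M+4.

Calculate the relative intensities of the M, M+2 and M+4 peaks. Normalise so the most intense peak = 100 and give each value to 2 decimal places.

The 2 Cu atoms are independent, so intensities follow the terms of (0.69150 + 0.30850)^2.
P(M) = 0.69150^2 = 0.478172
P(M+2) = 2 × 0.69150^1 × 0.30850^1 = 0.426656
P(M+4) = 0.30850^2 = 0.095172
The M peak is largest (0.478172); scaling to 100 gives 100.00 : 89.23 : 19.90.

100.00 : 89.23 : 19.90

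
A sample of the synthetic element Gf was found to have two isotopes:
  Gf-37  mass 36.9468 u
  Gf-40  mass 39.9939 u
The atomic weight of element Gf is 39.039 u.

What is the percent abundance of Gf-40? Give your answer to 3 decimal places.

68.662%

With x = fraction of Gf-37 (so Gf-40 is 1 − x):
36.9468·x + 39.9939·(1 − x) = 39.039
(36.9468 − 39.9939)·x = 39.039 − 39.9939
x = -0.9549 / -3.0471 = 0.31338 → 31.338% Gf-37, 68.662% Gf-40.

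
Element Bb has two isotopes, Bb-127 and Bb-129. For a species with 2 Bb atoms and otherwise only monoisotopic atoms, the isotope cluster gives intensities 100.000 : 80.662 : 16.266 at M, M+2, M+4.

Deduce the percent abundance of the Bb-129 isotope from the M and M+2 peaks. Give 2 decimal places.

28.74%

Let p = fractional abundance of Bb-127. I(M+2)/I(M) = [C(2,1)·p^1·(1−p)] / p^2 = 2·(1−p)/p = 80.662/100.000 = 0.8066
(1−p)/p = 0.8066/2 = 0.4033  ⇒  p = 1/(1 + 0.4033) = 0.7126
Bb-127: 71.26%, Bb-129: 28.74%.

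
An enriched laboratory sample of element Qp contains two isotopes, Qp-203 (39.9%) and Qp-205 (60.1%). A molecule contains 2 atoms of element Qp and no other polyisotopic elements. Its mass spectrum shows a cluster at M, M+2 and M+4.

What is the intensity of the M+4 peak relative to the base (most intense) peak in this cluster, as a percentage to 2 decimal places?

Binomial terms of (0.399 + 0.601)^2: M 0.1592, M+2 0.4796, M+4 0.3612 → M+2 is the base peak.
P(M+2) = C(2,1) × 0.399^1 × 0.601^1 = 2 × 0.3990 × 0.6010 = 0.479598 (base)
P(M+4) = C(2,2) × 0.399^0 × 0.601^2 = 1 × 1.0000 × 0.361201 = 0.361201
Relative intensity = 0.361201 / 0.479598 × 100 = 75.31

75.31%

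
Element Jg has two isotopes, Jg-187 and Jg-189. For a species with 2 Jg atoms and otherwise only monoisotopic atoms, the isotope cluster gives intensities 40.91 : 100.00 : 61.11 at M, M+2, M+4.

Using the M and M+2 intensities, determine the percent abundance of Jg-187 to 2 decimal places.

Let p = fractional abundance of Jg-187. I(M+2)/I(M) = [C(2,1)·p^1·(1−p)] / p^2 = 2·(1−p)/p = 100.00/40.91 = 2.4444
(1−p)/p = 2.4444/2 = 1.2222  ⇒  p = 1/(1 + 1.2222) = 0.4500
Jg-187: 45.00%, Jg-189: 55.00%.

45.00%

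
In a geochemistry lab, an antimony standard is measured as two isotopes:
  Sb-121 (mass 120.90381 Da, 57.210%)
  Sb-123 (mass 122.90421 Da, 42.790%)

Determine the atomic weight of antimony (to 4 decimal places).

121.7598 Da

Ar = Σ fᵢ·mᵢ = 0.57210 × 120.90381 + 0.42790 × 122.90421
= 69.169070 + 52.590711 = 121.759781 Da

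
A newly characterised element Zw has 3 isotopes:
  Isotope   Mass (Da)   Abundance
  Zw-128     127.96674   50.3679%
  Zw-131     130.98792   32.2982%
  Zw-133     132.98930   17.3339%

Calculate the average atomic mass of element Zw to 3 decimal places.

The abundance-weighted mean is 0.503679 × 127.96674 + 0.322982 × 130.98792 + 0.173339 × 132.98930
= 64.454160 + 42.306740 + 23.052232 = 129.813132 Da

129.813 Da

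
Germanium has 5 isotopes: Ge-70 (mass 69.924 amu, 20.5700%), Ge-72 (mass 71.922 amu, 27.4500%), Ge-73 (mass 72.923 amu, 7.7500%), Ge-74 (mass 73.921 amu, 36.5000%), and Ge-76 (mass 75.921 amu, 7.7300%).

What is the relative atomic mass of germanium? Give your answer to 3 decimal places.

The abundance-weighted mean is 0.205700 × 69.924 + 0.274500 × 71.922 + 0.077500 × 72.923 + 0.365000 × 73.921 + 0.077300 × 75.921
= 14.3834 + 19.7426 + 5.6515 + 26.9812 + 5.8687 = 72.6274 amu

72.627 amu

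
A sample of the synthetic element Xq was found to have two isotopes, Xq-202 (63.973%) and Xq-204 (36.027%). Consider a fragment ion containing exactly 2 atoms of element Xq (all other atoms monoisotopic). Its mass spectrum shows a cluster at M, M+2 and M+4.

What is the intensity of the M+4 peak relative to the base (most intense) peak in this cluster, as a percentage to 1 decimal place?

Term probabilities: M 0.4093, M+2 0.4610, M+4 0.1298. Base peak = M+2.
P(M+2) = C(2,1) × 0.63973^1 × 0.36027^1 = 2 × 0.63973 × 0.36027 = 0.460951 (base)
P(M+4) = C(2,2) × 0.63973^0 × 0.36027^2 = 1 × 1.0000 × 0.12979447 = 0.129794
Relative intensity = 0.129794 / 0.460951 × 100 = 28.2

28.2%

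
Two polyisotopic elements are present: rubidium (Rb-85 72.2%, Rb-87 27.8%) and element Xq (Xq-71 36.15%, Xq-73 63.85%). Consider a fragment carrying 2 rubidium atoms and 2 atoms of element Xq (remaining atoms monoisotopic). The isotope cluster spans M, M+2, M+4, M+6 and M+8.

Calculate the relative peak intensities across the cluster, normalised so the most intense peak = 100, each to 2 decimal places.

16.70 : 71.85 : 100.00 : 48.86 : 7.72

Rubidium pattern (n=2): 0.521284 : 0.401432 : 0.077284
Element Xq pattern (n=2): 0.13068225 : 0.4616355 : 0.40768225
Convolve the two distributions (both contribute in 2-u steps):
  M: 0.521284×0.13068225 = 0.068123
  M+2: 0.521284×0.4616355 + 0.401432×0.13068225 = 0.293103
  M+4: 0.521284×0.40768225 + 0.401432×0.4616355 + 0.077284×0.13068225 = 0.407933
  M+6: 0.401432×0.40768225 + 0.077284×0.4616355 = 0.199334
  M+8: 0.077284×0.40768225 = 0.031507
Scale to base peak (0.407933) = 100: 16.70 : 71.85 : 100.00 : 48.86 : 7.72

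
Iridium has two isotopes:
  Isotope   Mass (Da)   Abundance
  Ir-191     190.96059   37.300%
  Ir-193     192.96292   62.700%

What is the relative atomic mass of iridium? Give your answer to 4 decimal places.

192.2161 Da

Ar = Σ fᵢ·mᵢ = 0.37300 × 190.96059 + 0.62700 × 192.96292
= 71.228300 + 120.987751 = 192.216051 Da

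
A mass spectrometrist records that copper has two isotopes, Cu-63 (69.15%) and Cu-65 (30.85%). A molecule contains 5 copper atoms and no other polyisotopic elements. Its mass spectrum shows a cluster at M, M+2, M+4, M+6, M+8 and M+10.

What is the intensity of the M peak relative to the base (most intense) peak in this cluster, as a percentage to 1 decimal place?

44.8%

(0.6915 + 0.3085)^5 gives M 0.1581, M+2 0.3527, M+4 0.3147, M+6 0.1404, M+8 0.0313, M+10 0.0028; the largest is M+2.
P(M+2) = C(5,1) × 0.6915^4 × 0.3085^1 = 5 × 0.2286487 × 0.3085 = 0.352691 (base)
P(M) = C(5,0) × 0.6915^5 × 0.3085^0 = 1 × 0.15811058 × 1.0000 = 0.158111
Relative intensity = 0.158111 / 0.352691 × 100 = 44.8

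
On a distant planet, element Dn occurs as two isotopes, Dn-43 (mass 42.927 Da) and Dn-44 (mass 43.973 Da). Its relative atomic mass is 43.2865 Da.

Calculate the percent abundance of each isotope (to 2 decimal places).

Let x be the fractional abundance of Dn-43; then Dn-44 has abundance 1 − x.
42.927·x + 43.973·(1 − x) = 43.2865
(42.927 − 43.973)·x = 43.2865 − 43.973
x = -0.6865 / -1.046 = 0.65631 → 65.63% Dn-43, 34.37% Dn-44.

Dn-43: 65.63%, Dn-44: 34.37%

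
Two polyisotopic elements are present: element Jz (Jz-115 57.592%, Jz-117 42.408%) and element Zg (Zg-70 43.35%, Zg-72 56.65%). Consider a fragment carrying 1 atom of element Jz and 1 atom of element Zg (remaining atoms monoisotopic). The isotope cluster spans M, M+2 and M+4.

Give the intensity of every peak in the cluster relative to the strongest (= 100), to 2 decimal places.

Element Jz pattern (n=1): 0.57592 : 0.42408
Element Zg pattern (n=1): 0.4335 : 0.5665
Convolve the two distributions (both contribute in 2-u steps):
  M: 0.57592×0.4335 = 0.249661
  M+2: 0.57592×0.5665 + 0.42408×0.4335 = 0.510097
  M+4: 0.42408×0.5665 = 0.240241
Scale to base peak (0.510097) = 100: 48.94 : 100.00 : 47.10

48.94 : 100.00 : 47.10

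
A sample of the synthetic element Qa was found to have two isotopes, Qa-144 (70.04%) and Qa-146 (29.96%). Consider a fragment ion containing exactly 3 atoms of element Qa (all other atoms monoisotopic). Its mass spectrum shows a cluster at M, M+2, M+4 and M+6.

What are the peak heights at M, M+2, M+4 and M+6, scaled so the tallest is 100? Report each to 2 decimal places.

77.93 : 100.00 : 42.78 : 6.10

Expanding (0.7004 + 0.2996)^3:
P(M) = 0.7004^3 = 0.343588
P(M+2) = 3 × 0.7004^2 × 0.2996^1 = 0.440915
P(M+4) = 3 × 0.7004^1 × 0.2996^2 = 0.188604
P(M+6) = 0.2996^3 = 0.026892
The M+2 peak is largest (0.440915); scaling to 100 gives 77.93 : 100.00 : 42.78 : 6.10.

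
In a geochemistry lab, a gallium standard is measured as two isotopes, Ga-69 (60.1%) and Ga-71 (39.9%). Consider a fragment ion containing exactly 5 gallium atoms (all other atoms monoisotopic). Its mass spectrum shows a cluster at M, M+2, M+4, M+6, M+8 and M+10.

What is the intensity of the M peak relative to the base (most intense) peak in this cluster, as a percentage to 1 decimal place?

Term probabilities: M 0.0784, M+2 0.2603, M+4 0.3456, M+6 0.2294, M+8 0.0762, M+10 0.0101. Base peak = M+4.
P(M+4) = C(5,2) × 0.601^3 × 0.399^2 = 10 × 0.2170818 × 0.159201 = 0.345596 (base)
P(M) = C(5,0) × 0.601^5 × 0.399^0 = 1 × 0.07841016 × 1.0000 = 0.078410
Relative intensity = 0.078410 / 0.345596 × 100 = 22.7

22.7%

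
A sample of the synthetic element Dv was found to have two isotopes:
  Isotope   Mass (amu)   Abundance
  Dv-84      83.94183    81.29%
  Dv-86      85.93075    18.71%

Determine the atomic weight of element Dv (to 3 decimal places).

Ar = Σ fᵢ·mᵢ = 0.8129 × 83.94183 + 0.1871 × 85.93075
= 68.236314 + 16.077643 = 84.313957 amu

84.314 amu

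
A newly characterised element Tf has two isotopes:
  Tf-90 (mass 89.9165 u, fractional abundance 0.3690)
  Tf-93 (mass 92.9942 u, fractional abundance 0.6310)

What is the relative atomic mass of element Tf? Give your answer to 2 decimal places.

91.86 u

Ar = Σ fᵢ·mᵢ = 0.3690 × 89.9165 + 0.6310 × 92.9942
= 33.17919 + 58.67934 = 91.85853 u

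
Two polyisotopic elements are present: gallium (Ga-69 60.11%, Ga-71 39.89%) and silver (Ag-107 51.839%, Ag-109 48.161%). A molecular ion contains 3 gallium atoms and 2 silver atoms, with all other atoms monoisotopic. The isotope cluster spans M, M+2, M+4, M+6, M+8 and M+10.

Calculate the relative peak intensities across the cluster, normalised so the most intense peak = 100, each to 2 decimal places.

17.00 : 65.42 : 100.00 : 75.90 : 28.61 : 4.29

Gallium pattern (n=3): 0.21719018 : 0.43239309 : 0.28694328 : 0.06347345
Silver pattern (n=2): 0.26872819 : 0.49932362 : 0.23194819
Convolve the two distributions (both contribute in 2-u steps):
  M: 0.21719018×0.26872819 = 0.058365
  M+2: 0.21719018×0.49932362 + 0.43239309×0.26872819 = 0.224644
  M+4: 0.21719018×0.23194819 + 0.43239309×0.49932362 + 0.28694328×0.26872819 = 0.343391
  M+6: 0.43239309×0.23194819 + 0.28694328×0.49932362 + 0.06347345×0.26872819 = 0.260627
  M+8: 0.28694328×0.23194819 + 0.06347345×0.49932362 = 0.098250
  M+10: 0.06347345×0.23194819 = 0.014723
Scale to base peak (0.343391) = 100: 17.00 : 65.42 : 100.00 : 75.90 : 28.61 : 4.29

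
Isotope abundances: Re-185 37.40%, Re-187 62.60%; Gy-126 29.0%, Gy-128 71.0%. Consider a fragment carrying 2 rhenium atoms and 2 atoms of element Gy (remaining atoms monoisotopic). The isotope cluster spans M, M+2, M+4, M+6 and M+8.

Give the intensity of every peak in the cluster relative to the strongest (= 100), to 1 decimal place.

Rhenium pattern (n=2): 0.139876 : 0.468248 : 0.391876
Element Gy pattern (n=2): 0.0841 : 0.4118 : 0.5041
Convolve the two distributions (both contribute in 2-u steps):
  M: 0.139876×0.0841 = 0.011764
  M+2: 0.139876×0.4118 + 0.468248×0.0841 = 0.096981
  M+4: 0.139876×0.5041 + 0.468248×0.4118 + 0.391876×0.0841 = 0.296293
  M+6: 0.468248×0.5041 + 0.391876×0.4118 = 0.397418
  M+8: 0.391876×0.5041 = 0.197545
Scale to base peak (0.397418) = 100: 3.0 : 24.4 : 74.6 : 100.0 : 49.7

3.0 : 24.4 : 74.6 : 100.0 : 49.7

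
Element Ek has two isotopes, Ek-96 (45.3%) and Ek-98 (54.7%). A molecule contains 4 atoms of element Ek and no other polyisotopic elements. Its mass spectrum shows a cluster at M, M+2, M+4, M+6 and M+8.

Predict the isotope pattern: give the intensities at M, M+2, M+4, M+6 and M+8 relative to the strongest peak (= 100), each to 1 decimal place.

11.4 : 55.2 : 100.0 : 80.5 : 24.3

Expanding (0.453 + 0.547)^4:
P(M) = 0.453^4 = 0.042111
P(M+2) = 4 × 0.453^3 × 0.547^1 = 0.203396
P(M+4) = 6 × 0.453^2 × 0.547^2 = 0.368402
P(M+6) = 4 × 0.453^1 × 0.547^3 = 0.296565
P(M+8) = 0.547^4 = 0.089526
The M+4 peak is largest (0.368402); scaling to 100 gives 11.4 : 55.2 : 100.0 : 80.5 : 24.3.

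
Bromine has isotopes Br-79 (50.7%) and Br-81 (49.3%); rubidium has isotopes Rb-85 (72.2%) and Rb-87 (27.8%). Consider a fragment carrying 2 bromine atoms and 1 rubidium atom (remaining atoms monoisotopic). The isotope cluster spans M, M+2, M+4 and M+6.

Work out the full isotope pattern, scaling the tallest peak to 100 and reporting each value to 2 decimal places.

42.92 : 100.00 : 72.72 : 15.63

Bromine pattern (n=2): 0.257049 : 0.499902 : 0.243049
Rubidium pattern (n=1): 0.7220 : 0.2780
Convolve the two distributions (both contribute in 2-u steps):
  M: 0.257049×0.7220 = 0.185589
  M+2: 0.257049×0.2780 + 0.499902×0.7220 = 0.432389
  M+4: 0.499902×0.2780 + 0.243049×0.7220 = 0.314454
  M+6: 0.243049×0.2780 = 0.067568
Scale to base peak (0.432389) = 100: 42.92 : 100.00 : 72.72 : 15.63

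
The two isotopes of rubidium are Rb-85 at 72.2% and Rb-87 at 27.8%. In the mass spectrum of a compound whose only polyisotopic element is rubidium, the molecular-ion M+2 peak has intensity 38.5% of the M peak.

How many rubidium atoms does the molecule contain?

1

With n Rb atoms, P(M+2)/P(M) = C(n,1)·p^(n−1)q / p^n = n·q/p = n · 0.278/0.722.
n = 0.385 × 0.722/0.278 = 1.00 ≈ 1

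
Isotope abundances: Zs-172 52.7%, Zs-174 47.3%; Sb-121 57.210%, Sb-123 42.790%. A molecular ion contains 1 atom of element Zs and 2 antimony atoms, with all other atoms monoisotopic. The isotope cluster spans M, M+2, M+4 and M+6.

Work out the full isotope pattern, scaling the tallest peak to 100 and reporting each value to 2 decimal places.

Element Zs pattern (n=1): 0.5270 : 0.4730
Antimony pattern (n=2): 0.32729841 : 0.48960318 : 0.18309841
Convolve the two distributions (both contribute in 2-u steps):
  M: 0.5270×0.32729841 = 0.172486
  M+2: 0.5270×0.48960318 + 0.4730×0.32729841 = 0.412833
  M+4: 0.5270×0.18309841 + 0.4730×0.48960318 = 0.328075
  M+6: 0.4730×0.18309841 = 0.086606
Scale to base peak (0.412833) = 100: 41.78 : 100.00 : 79.47 : 20.98

41.78 : 100.00 : 79.47 : 20.98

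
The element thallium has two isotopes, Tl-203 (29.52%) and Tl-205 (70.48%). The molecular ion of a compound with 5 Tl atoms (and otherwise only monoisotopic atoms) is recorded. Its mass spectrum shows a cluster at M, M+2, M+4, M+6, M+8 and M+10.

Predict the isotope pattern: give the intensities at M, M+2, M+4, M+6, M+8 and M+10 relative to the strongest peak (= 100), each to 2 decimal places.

0.62 : 7.35 : 35.09 : 83.77 : 100.00 : 47.75

Each Tl atom is independently Tl-203 (p = 0.2952) or Tl-205 (q = 0.7048); the cluster is the binomial expansion (p + q)^5.
P(M) = 0.2952^5 = 0.002242
P(M+2) = 5 × 0.2952^4 × 0.7048^1 = 0.026761
P(M+4) = 10 × 0.2952^3 × 0.7048^2 = 0.127785
P(M+6) = 10 × 0.2952^2 × 0.7048^3 = 0.305092
P(M+8) = 5 × 0.2952^1 × 0.7048^4 = 0.364208
P(M+10) = 0.7048^5 = 0.173912
The M+8 peak is largest (0.364208); scaling to 100 gives 0.62 : 7.35 : 35.09 : 83.77 : 100.00 : 47.75.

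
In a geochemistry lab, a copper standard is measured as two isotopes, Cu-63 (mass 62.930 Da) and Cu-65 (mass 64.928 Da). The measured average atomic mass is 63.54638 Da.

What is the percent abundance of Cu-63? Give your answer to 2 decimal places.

69.15%

Writing the weighted mean with unknown fraction x of Cu-63:
62.930·x + 64.928·(1 − x) = 63.54638
(62.930 − 64.928)·x = 63.54638 − 64.928
x = -1.38162 / -1.998 = 0.69150 → 69.15% Cu-63, 30.85% Cu-65.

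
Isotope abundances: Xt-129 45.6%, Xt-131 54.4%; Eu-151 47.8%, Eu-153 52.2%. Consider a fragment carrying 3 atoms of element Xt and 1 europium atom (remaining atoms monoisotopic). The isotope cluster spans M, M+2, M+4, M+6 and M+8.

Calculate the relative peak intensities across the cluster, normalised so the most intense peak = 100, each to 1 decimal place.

Element Xt pattern (n=3): 0.09481882 : 0.33935155 : 0.40484045 : 0.16098918
Europium pattern (n=1): 0.4780 : 0.5220
Convolve the two distributions (both contribute in 2-u steps):
  M: 0.09481882×0.4780 = 0.045323
  M+2: 0.09481882×0.5220 + 0.33935155×0.4780 = 0.211705
  M+4: 0.33935155×0.5220 + 0.40484045×0.4780 = 0.370655
  M+6: 0.40484045×0.5220 + 0.16098918×0.4780 = 0.288280
  M+8: 0.16098918×0.5220 = 0.084036
Scale to base peak (0.370655) = 100: 12.2 : 57.1 : 100.0 : 77.8 : 22.7

12.2 : 57.1 : 100.0 : 77.8 : 22.7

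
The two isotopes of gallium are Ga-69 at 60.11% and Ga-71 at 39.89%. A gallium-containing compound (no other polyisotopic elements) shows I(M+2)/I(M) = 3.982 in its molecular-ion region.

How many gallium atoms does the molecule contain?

With n Ga atoms, P(M+2)/P(M) = C(n,1)·p^(n−1)q / p^n = n·q/p = n · 0.3989/0.6011.
n = 3.982 × 0.6011/0.3989 = 6.00 ≈ 6

6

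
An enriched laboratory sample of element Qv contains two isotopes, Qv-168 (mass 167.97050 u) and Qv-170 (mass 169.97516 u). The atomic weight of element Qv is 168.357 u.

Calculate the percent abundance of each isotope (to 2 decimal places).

Qv-168: 80.72%, Qv-170: 19.28%

With x = fraction of Qv-168 (so Qv-170 is 1 − x):
167.97050·x + 169.97516·(1 − x) = 168.357
(167.97050 − 169.97516)·x = 168.357 − 169.97516
x = -1.61816 / -2.00466 = 0.80720 → 80.72% Qv-168, 19.28% Qv-170.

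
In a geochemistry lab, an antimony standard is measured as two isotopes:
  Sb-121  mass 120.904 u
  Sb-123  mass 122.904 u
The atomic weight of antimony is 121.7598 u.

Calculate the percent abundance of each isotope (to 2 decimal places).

Sb-121: 57.21%, Sb-123: 42.79%

With x = fraction of Sb-121 (so Sb-123 is 1 − x):
120.904·x + 122.904·(1 − x) = 121.7598
(120.904 − 122.904)·x = 121.7598 − 122.904
x = -1.1442 / -2.000 = 0.57210 → 57.21% Sb-121, 42.79% Sb-123.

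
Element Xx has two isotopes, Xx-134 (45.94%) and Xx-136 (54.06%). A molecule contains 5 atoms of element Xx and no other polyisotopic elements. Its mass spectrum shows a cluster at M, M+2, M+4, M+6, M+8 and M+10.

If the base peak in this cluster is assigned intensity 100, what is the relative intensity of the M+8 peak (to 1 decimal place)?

58.8

(0.4594 + 0.5406)^5 gives M 0.0205, M+2 0.1204, M+4 0.2834, M+6 0.3334, M+8 0.1962, M+10 0.0462; the largest is M+6.
P(M+6) = C(5,3) × 0.4594^2 × 0.5406^3 = 10 × 0.21104836 × 0.15798946 = 0.333434 (base)
P(M+8) = C(5,4) × 0.4594^1 × 0.5406^4 = 5 × 0.4594 × 0.0854091 = 0.196185
Relative intensity = 0.196185 / 0.333434 × 100 = 58.8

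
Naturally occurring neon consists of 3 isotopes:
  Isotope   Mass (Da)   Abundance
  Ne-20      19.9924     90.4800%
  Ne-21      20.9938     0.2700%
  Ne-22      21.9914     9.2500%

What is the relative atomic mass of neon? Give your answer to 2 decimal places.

The abundance-weighted mean is 0.904800 × 19.9924 + 0.002700 × 20.9938 + 0.092500 × 21.9914
= 18.08912 + 0.05668 + 2.03420 = 20.18000 Da

20.18 Da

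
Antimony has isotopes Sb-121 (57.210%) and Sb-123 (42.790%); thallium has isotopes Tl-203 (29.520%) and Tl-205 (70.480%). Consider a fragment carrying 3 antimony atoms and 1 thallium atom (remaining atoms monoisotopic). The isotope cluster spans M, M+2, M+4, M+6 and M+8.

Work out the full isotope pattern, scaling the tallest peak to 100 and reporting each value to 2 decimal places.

14.21 : 65.83 : 100.00 : 62.90 : 14.20

Antimony pattern (n=3): 0.18724742 : 0.42015297 : 0.3142518 : 0.07834781
Thallium pattern (n=1): 0.2952 : 0.7048
Convolve the two distributions (both contribute in 2-u steps):
  M: 0.18724742×0.2952 = 0.055275
  M+2: 0.18724742×0.7048 + 0.42015297×0.2952 = 0.256001
  M+4: 0.42015297×0.7048 + 0.3142518×0.2952 = 0.388891
  M+6: 0.3142518×0.7048 + 0.07834781×0.2952 = 0.244613
  M+8: 0.07834781×0.7048 = 0.055220
Scale to base peak (0.388891) = 100: 14.21 : 65.83 : 100.00 : 62.90 : 14.20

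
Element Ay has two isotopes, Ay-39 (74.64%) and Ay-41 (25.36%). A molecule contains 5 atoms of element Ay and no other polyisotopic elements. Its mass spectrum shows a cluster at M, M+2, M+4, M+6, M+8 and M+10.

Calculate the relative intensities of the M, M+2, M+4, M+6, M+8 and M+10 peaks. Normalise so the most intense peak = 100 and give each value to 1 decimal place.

The 5 Ay atoms are independent, so intensities follow the terms of (0.7464 + 0.2536)^5.
P(M) = 0.7464^5 = 0.231664
P(M+2) = 5 × 0.7464^4 × 0.2536^1 = 0.393555
P(M+4) = 10 × 0.7464^3 × 0.2536^2 = 0.267432
P(M+6) = 10 × 0.7464^2 × 0.2536^3 = 0.090864
P(M+8) = 5 × 0.7464^1 × 0.2536^4 = 0.015436
P(M+10) = 0.2536^5 = 0.001049
The M+2 peak is largest (0.393555); scaling to 100 gives 58.9 : 100.0 : 68.0 : 23.1 : 3.9 : 0.3.

58.9 : 100.0 : 68.0 : 23.1 : 3.9 : 0.3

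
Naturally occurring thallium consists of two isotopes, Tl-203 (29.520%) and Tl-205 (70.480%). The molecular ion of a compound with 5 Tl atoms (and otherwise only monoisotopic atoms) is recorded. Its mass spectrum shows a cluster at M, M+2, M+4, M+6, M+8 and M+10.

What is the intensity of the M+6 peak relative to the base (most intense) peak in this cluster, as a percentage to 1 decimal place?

83.8%

(0.29520 + 0.70480)^5 gives M 0.0022, M+2 0.0268, M+4 0.1278, M+6 0.3051, M+8 0.3642, M+10 0.1739; the largest is M+8.
P(M+8) = C(5,4) × 0.29520^1 × 0.70480^4 = 5 × 0.2952 × 0.24675365 = 0.364208 (base)
P(M+6) = C(5,3) × 0.29520^2 × 0.70480^3 = 10 × 0.08714304 × 0.35010449 = 0.305092
Relative intensity = 0.305092 / 0.364208 × 100 = 83.8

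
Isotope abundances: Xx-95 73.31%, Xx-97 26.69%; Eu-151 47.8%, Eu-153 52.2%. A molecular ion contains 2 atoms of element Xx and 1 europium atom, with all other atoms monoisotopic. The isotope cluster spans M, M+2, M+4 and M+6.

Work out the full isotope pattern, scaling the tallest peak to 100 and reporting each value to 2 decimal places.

Element Xx pattern (n=2): 0.53743561 : 0.39132878 : 0.07123561
Europium pattern (n=1): 0.4780 : 0.5220
Convolve the two distributions (both contribute in 2-u steps):
  M: 0.53743561×0.4780 = 0.256894
  M+2: 0.53743561×0.5220 + 0.39132878×0.4780 = 0.467597
  M+4: 0.39132878×0.5220 + 0.07123561×0.4780 = 0.238324
  M+6: 0.07123561×0.5220 = 0.037185
Scale to base peak (0.467597) = 100: 54.94 : 100.00 : 50.97 : 7.95

54.94 : 100.00 : 50.97 : 7.95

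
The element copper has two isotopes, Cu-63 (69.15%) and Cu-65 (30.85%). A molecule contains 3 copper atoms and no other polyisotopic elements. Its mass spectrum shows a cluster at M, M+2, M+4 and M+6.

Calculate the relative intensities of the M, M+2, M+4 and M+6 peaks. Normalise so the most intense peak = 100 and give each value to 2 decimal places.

The 3 Cu atoms are independent, so intensities follow the terms of (0.6915 + 0.3085)^3.
P(M) = 0.6915^3 = 0.330656
P(M+2) = 3 × 0.6915^2 × 0.3085^1 = 0.442548
P(M+4) = 3 × 0.6915^1 × 0.3085^2 = 0.197435
P(M+6) = 0.3085^3 = 0.029361
The M+2 peak is largest (0.442548); scaling to 100 gives 74.72 : 100.00 : 44.61 : 6.63.

74.72 : 100.00 : 44.61 : 6.63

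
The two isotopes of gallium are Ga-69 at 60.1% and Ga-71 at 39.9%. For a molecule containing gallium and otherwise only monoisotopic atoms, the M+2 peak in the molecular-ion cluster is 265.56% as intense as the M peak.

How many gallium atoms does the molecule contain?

The M+2/M ratio from n Ga atoms is n · q/p = n · 0.399/0.601.
n = 2.6556 × 0.601/0.399 = 4.00 ≈ 4

4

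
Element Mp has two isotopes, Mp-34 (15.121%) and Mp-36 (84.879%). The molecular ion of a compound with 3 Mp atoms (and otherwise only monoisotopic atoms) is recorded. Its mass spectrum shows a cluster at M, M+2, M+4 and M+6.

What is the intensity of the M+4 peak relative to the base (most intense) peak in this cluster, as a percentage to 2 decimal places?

Term probabilities: M 0.0035, M+2 0.0582, M+4 0.3268, M+6 0.6115. Base peak = M+6.
P(M+6) = C(3,3) × 0.15121^0 × 0.84879^3 = 1 × 1.0000 × 0.61150606 = 0.611506 (base)
P(M+4) = C(3,2) × 0.15121^1 × 0.84879^2 = 3 × 0.15121 × 0.72044446 = 0.326815
Relative intensity = 0.326815 / 0.611506 × 100 = 53.44

53.44%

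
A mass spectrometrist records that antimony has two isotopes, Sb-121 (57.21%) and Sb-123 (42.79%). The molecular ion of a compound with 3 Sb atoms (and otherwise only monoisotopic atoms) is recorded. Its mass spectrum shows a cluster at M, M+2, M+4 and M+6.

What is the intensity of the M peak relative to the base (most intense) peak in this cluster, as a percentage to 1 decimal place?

44.6%

Term probabilities: M 0.1872, M+2 0.4202, M+4 0.3143, M+6 0.0783. Base peak = M+2.
P(M+2) = C(3,1) × 0.5721^2 × 0.4279^1 = 3 × 0.32729841 × 0.4279 = 0.420153 (base)
P(M) = C(3,0) × 0.5721^3 × 0.4279^0 = 1 × 0.18724742 × 1.0000 = 0.187247
Relative intensity = 0.187247 / 0.420153 × 100 = 44.6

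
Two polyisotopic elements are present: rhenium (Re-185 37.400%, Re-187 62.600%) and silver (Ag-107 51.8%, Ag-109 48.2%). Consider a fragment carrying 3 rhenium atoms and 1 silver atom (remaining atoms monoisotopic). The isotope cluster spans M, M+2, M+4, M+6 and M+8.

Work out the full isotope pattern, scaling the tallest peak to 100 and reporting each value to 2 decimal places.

7.65 : 45.51 : 100.00 : 95.66 : 33.37

Rhenium pattern (n=3): 0.05231362 : 0.26268713 : 0.43968487 : 0.24531438
Silver pattern (n=1): 0.5180 : 0.4820
Convolve the two distributions (both contribute in 2-u steps):
  M: 0.05231362×0.5180 = 0.027098
  M+2: 0.05231362×0.4820 + 0.26268713×0.5180 = 0.161287
  M+4: 0.26268713×0.4820 + 0.43968487×0.5180 = 0.354372
  M+6: 0.43968487×0.4820 + 0.24531438×0.5180 = 0.339001
  M+8: 0.24531438×0.4820 = 0.118242
Scale to base peak (0.354372) = 100: 7.65 : 45.51 : 100.00 : 95.66 : 33.37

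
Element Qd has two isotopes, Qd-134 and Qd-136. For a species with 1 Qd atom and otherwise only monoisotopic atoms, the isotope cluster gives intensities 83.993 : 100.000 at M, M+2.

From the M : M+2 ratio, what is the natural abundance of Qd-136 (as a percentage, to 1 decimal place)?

54.3%

Write p for the Qd-134 fraction. I(M+2)/I(M) = [C(1,1)·p^0·(1−p)] / p^1 = 1·(1−p)/p = 100.000/83.993 = 1.1906
(1−p)/p = 1.1906/1 = 1.1906  ⇒  p = 1/(1 + 1.1906) = 0.4565
Qd-134: 45.7%, Qd-136: 54.3%.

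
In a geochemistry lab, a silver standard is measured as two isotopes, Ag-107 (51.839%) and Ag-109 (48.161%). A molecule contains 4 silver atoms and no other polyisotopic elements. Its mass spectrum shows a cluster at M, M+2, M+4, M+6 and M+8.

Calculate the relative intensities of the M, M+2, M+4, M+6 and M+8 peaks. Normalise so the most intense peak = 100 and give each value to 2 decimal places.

The 4 Ag atoms are independent, so intensities follow the terms of (0.51839 + 0.48161)^4.
P(M) = 0.51839^4 = 0.072215
P(M+2) = 4 × 0.51839^3 × 0.48161^1 = 0.268365
P(M+4) = 6 × 0.51839^2 × 0.48161^2 = 0.373986
P(M+6) = 4 × 0.51839^1 × 0.48161^3 = 0.231634
P(M+8) = 0.48161^4 = 0.053800
The M+4 peak is largest (0.373986); scaling to 100 gives 19.31 : 71.76 : 100.00 : 61.94 : 14.39.

19.31 : 71.76 : 100.00 : 61.94 : 14.39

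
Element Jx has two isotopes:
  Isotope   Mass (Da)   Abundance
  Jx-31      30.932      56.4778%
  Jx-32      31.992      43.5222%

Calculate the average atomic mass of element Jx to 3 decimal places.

The abundance-weighted mean is 0.564778 × 30.932 + 0.435222 × 31.992
= 17.4697 + 13.9236 = 31.3933 Da

31.393 Da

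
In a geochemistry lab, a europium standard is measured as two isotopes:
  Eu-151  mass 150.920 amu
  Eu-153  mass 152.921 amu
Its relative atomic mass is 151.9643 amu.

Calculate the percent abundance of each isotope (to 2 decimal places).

With x = fraction of Eu-151 (so Eu-153 is 1 − x):
150.920·x + 152.921·(1 − x) = 151.9643
(150.920 − 152.921)·x = 151.9643 − 152.921
x = -0.9567 / -2.001 = 0.47811 → 47.81% Eu-151, 52.19% Eu-153.

Eu-151: 47.81%, Eu-153: 52.19%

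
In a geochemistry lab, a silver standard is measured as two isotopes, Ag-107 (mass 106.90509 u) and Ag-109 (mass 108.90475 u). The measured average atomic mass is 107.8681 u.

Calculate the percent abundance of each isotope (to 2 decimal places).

With x = fraction of Ag-107 (so Ag-109 is 1 − x):
106.90509·x + 108.90475·(1 − x) = 107.8681
(106.90509 − 108.90475)·x = 107.8681 − 108.90475
x = -1.03665 / -1.99966 = 0.51841 → 51.84% Ag-107, 48.16% Ag-109.

Ag-107: 51.84%, Ag-109: 48.16%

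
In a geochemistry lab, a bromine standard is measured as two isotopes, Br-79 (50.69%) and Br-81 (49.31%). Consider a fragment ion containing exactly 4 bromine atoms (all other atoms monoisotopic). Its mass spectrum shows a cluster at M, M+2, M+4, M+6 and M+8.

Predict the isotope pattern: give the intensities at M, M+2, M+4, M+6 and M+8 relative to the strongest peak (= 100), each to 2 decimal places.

17.61 : 68.53 : 100.00 : 64.85 : 15.77

Each Br atom is independently Br-79 (p = 0.5069) or Br-81 (q = 0.4931); the cluster is the binomial expansion (p + q)^4.
P(M) = 0.5069^4 = 0.066022
P(M+2) = 4 × 0.5069^3 × 0.4931^1 = 0.256899
P(M+4) = 6 × 0.5069^2 × 0.4931^2 = 0.374857
P(M+6) = 4 × 0.5069^1 × 0.4931^3 = 0.243101
P(M+8) = 0.4931^4 = 0.059121
The M+4 peak is largest (0.374857); scaling to 100 gives 17.61 : 68.53 : 100.00 : 64.85 : 15.77.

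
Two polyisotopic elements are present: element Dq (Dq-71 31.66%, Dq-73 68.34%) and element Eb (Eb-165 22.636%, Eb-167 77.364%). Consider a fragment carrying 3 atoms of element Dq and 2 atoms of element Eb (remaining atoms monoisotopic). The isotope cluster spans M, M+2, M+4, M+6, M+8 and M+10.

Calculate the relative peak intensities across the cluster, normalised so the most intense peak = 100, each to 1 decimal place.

Element Dq pattern (n=3): 0.03173458 : 0.20550295 : 0.44359037 : 0.3191721
Element Eb pattern (n=2): 0.05123885 : 0.3502423 : 0.59851885
Convolve the two distributions (both contribute in 2-u steps):
  M: 0.03173458×0.05123885 = 0.001626
  M+2: 0.03173458×0.3502423 + 0.20550295×0.05123885 = 0.021645
  M+4: 0.03173458×0.59851885 + 0.20550295×0.3502423 + 0.44359037×0.05123885 = 0.113699
  M+6: 0.20550295×0.59851885 + 0.44359037×0.3502423 + 0.3191721×0.05123885 = 0.294716
  M+8: 0.44359037×0.59851885 + 0.3191721×0.3502423 = 0.377285
  M+10: 0.3191721×0.59851885 = 0.191031
Scale to base peak (0.377285) = 100: 0.4 : 5.7 : 30.1 : 78.1 : 100.0 : 50.6

0.4 : 5.7 : 30.1 : 78.1 : 100.0 : 50.6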